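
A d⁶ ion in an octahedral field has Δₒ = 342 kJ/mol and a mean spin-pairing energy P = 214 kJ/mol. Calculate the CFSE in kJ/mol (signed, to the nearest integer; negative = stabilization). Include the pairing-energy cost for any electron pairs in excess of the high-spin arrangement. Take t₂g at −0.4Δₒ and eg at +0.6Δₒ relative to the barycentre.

Here Δₒ > P (342 > 214), so the low-spin state is favoured.
That gives t₂g⁶ eg⁰.
Orbital CFSE = -2.4Δₒ = -2.4 × 342 = -821 kJ/mol.
Excess pairs vs high-spin: 3 − 1 = 2; pairing cost = +428 kJ/mol.
Net CFSE = -821 + 428 = -393 kJ/mol.

-393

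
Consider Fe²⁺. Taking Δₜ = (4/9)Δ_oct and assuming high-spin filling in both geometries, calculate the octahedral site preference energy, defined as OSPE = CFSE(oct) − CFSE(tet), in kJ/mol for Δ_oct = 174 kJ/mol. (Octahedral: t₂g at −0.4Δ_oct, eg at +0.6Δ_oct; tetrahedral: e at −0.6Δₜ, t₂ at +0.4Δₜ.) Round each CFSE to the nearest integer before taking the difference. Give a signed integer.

-24

Fe is in group 8, so Fe²⁺ is d⁶ (8 − 2 = 6).
Octahedral (high-spin): t₂g⁴ eg², CFSE = 4(−0.4) + 2(+0.6) = -0.4Δ_oct = -0.4 × 174 = -70 kJ/mol.
In a tetrahedral site the filling is e³ t₂³: CFSE(tet) = -0.6Δₜ = -0.6 × (4/9)(174) = -46 kJ/mol.
OSPE = CFSE(oct) − CFSE(tet) = -70 − (-46) = -24 kJ/mol.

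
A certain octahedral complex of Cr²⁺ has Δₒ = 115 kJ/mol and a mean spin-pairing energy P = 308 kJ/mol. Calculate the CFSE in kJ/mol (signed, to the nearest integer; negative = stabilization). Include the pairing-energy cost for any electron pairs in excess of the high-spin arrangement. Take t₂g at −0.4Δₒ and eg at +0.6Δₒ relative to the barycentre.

-69

Cr²⁺: group 6, so d-count = 6 − 2 = 4.
Since Δₒ = 115 kJ/mol < P = 308 kJ/mol, the complex adopts the high-spin configuration.
That gives t₂g³ eg¹.
Orbital CFSE = -0.6Δₒ = -0.6 × 115 = -69 kJ/mol.
High-spin has no excess pairs, so no pairing correction applies.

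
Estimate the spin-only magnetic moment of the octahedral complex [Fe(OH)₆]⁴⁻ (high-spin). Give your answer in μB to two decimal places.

4.90 μB

Each OH⁻ contributes -1; 6 × (-1) = -6. With overall charge -4, Fe is in the +2 oxidation state.
Fe²⁺: group 8, so d-count = 8 − 2 = 6.
Configuration: t₂g⁴ eg² → 4 unpaired electrons.
μ(spin-only) = √[4(4+2)] = √24 ≈ 4.90 μB.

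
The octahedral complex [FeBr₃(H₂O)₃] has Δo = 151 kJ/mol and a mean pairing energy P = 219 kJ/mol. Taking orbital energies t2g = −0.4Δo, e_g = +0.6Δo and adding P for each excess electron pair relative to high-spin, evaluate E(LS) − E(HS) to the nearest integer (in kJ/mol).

Ligand charges: 3×(-1) from Br⁻ and 3×(+0) from H₂O sum to -3; with overall charge +0, Fe is +3.
Fe³⁺: group 8, so d-count = 8 − 3 = 5.
In the high-spin limit (t2g^3 e_g^2) the orbital term is 0.0Δo = 0 kJ/mol, with no excess pairing.
Low-spin: t2g^5 e_g^0, orbital CFSE = -2.0Δo = -302 kJ/mol; plus 2 excess pairs × P = +438 kJ/mol; total 136 kJ/mol.
The difference is 136 − (0) = 136 kJ/mol, so high-spin lies lower.

136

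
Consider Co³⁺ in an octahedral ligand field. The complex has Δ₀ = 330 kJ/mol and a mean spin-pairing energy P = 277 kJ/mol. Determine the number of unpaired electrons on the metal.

Co sits in group 9; removing 3 electrons leaves Co³⁺ with 9 − 3 = 6 d electrons.
Since Δ₀ = 330 kJ/mol > P = 277 kJ/mol, the complex adopts the low-spin configuration.
That gives t₂g⁶ eg⁰.
Unpaired electrons: 0.

0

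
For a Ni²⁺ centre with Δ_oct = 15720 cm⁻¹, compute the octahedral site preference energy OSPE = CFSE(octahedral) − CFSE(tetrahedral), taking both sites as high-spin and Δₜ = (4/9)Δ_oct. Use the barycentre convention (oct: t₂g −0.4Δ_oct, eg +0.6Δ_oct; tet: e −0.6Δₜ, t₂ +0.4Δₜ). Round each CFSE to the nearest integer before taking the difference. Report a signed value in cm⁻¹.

-13275

Ni²⁺: group 10, so d-count = 10 − 2 = 8.
In an octahedral site d⁸ (HS) is t₂g⁶ eg², giving CFSE(oct) = -1.2Δ_oct = -18864 cm⁻¹.
Tetrahedral: e⁴ t₂⁴, CFSE = 4(−0.6) + 4(+0.4) = -0.8Δₜ = -0.8 × (4/9) × 15720 = -5589 cm⁻¹.
OSPE = -18864 − (-5589) = -13275 cm⁻¹.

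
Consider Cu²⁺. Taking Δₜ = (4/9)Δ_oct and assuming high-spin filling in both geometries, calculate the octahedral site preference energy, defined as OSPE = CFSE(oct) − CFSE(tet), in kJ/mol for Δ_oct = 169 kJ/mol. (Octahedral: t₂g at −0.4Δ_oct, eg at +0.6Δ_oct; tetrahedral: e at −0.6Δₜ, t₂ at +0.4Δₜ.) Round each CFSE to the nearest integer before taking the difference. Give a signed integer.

Cu is in group 11, so Cu²⁺ is d⁹ (11 − 2 = 9).
Octahedral high-spin t₂g⁶ eg³: CFSE = -0.6 × 169 = -101 kJ/mol.
In a tetrahedral site the filling is e⁴ t₂⁵: CFSE(tet) = -0.4Δₜ = -0.4 × (4/9)(169) = -30 kJ/mol.
OSPE = -101 − (-30) = -71 kJ/mol.

-71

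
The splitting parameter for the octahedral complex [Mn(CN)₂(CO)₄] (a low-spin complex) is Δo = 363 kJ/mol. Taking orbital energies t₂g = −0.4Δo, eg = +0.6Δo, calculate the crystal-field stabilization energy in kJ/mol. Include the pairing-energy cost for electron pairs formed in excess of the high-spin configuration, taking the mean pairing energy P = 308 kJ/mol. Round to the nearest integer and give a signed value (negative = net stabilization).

-110

Ligand charges: 2×(-1) from CN⁻ and 4×(+0) from CO sum to -2; with overall charge +0, Mn is +2.
Group 7 minus oxidation state +2 gives a d⁵ configuration for Mn²⁺.
Configuration: t₂g⁵ eg⁰.
Orbital CFSE = 5(-0.4) + 0(0.6) = -2.0Δo = -2.0 × 363 = -726 kJ/mol.
Relative to high-spin t₂g³ eg² (0 paired), the low-spin configuration has 2 additional pairs, contributing +2 × 308 = +616 kJ/mol.
Net CFSE = -726 + 616 = -110 kJ/mol.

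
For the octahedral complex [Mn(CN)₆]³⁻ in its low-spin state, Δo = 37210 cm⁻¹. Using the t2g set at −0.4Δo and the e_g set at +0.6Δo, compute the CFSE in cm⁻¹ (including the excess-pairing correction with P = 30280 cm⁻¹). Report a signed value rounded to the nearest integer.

Each CN⁻ contributes -1; 6 × (-1) = -6. With overall charge -3, Mn is in the +3 oxidation state.
Mn is in group 7, so Mn³⁺ is d⁴ (7 − 3 = 4).
The d⁴ electrons fill as t2g^4 e_g^0.
CFSE(orbital) = 4×(-0.4Δo) + 0×(0.6Δo) = -1.6Δo; with Δo = 37210 cm⁻¹ that is -59536 cm⁻¹.
High-spin d⁴ would be t2g^3 e_g^1 with 0 pairs; low-spin has 1, so 1 excess pair costs +1P = +30280 cm⁻¹.
Combining: -59536 + 30280 = -29256 cm⁻¹.

-29256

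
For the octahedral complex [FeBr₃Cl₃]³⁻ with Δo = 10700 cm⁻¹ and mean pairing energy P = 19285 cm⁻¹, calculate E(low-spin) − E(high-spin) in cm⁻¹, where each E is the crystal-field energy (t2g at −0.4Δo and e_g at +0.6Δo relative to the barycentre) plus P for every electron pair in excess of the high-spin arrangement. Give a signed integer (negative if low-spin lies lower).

Ligand charges: 3×(-1) from Br⁻ and 3×(-1) from Cl⁻ sum to -6; with overall charge -3, Fe is +3.
Fe³⁺: group 8, so d-count = 8 − 3 = 5.
High-spin: t2g^3 e_g^2, CFSE = 0.0Δo = 0 cm⁻¹.
For low-spin the configuration is t2g^5 e_g^0: orbital energy -2.0 × 10700 = -21400 cm⁻¹, and 2 additional pairs relative to high-spin add 38570 cm⁻¹, giving 17170 cm⁻¹.
The difference is 17170 − (0) = 17170 cm⁻¹, so high-spin lies lower.

17170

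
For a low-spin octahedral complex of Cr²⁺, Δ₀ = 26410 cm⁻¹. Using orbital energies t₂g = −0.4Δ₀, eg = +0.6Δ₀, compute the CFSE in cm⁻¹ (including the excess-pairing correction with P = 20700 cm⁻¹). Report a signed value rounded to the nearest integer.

Cr²⁺: group 6, so d-count = 6 − 2 = 4.
The d⁴ electrons fill as t₂g⁴ eg⁰.
CFSE(orbital) = 4×(-0.4Δ₀) + 0×(0.6Δ₀) = -1.6Δ₀; with Δ₀ = 26410 cm⁻¹ that is -42256 cm⁻¹.
Pairing penalty: 1 pair vs 0 in the high-spin reference → 1 extra × P = 20700 cm⁻¹.
Overall CFSE = -42256 + 20700 = -21556 cm⁻¹.

-21556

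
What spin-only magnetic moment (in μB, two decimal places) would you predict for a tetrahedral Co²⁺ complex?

3.87 μB

Co sits in group 9; removing 2 electrons leaves Co²⁺ with 9 − 2 = 7 d electrons.
Tetrahedral fields are weak (Δₜ ≈ 4/9 Δₒ), so electrons fill high-spin.
Configuration: e^4 t2^3 → 3 unpaired electrons.
μ(spin-only) = √[3(3+2)] = √15 ≈ 3.87 μB.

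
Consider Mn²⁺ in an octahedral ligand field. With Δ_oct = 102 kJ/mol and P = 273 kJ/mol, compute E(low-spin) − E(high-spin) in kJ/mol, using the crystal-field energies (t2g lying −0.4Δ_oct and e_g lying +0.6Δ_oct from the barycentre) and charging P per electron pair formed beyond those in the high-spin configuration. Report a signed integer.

342

Mn sits in group 7; removing 2 electrons leaves Mn²⁺ with 7 − 2 = 5 d electrons.
High-spin d⁵ fills as t2g^3 e_g^2 with CFSE 3(−0.4) + 2(+0.6) = 0.0Δ_oct = 0 kJ/mol.
Low-spin: t2g^5 e_g^0, orbital CFSE = -2.0Δ_oct = -204 kJ/mol; plus 2 excess pairs × P = +546 kJ/mol; total 342 kJ/mol.
Thus E(LS) − E(HS) = 342 kJ/mol.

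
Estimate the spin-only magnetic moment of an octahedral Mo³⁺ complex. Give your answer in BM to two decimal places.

3.87 BM

Mo³⁺: group 6, so d-count = 6 − 3 = 3.
Configuration: t₂g³ eg⁰ → 3 unpaired electrons.
μ(spin-only) = √[3(3+2)] = √15 ≈ 3.87 BM.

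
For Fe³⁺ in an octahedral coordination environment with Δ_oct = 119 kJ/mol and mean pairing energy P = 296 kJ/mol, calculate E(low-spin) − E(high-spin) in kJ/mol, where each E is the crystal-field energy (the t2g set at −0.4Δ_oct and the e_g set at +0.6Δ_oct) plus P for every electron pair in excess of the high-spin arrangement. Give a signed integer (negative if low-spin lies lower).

354

Fe sits in group 8; removing 3 electrons leaves Fe³⁺ with 8 − 3 = 5 d electrons.
High-spin d⁵ fills as t2g^3 e_g^2 with CFSE 3(−0.4) + 2(+0.6) = 0.0Δ_oct = 0 kJ/mol.
Low-spin t2g^5 e_g^0 gives -2.0Δ_oct = -238 kJ/mol, but forming 2 extra pairs costs 2P = 592 kJ/mol, so E(LS) = -238 + 592 = 354 kJ/mol.
E(LS) − E(HS) = 354 − (0) = 354 kJ/mol.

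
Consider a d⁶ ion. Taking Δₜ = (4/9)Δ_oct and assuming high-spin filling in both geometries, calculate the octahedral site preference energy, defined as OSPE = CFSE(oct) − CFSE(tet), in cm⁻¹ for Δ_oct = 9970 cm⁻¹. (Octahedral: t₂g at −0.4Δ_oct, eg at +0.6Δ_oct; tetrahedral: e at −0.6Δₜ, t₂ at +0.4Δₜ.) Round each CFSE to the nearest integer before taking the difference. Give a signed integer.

In an octahedral site d⁶ (HS) is t₂g⁴ eg², giving CFSE(oct) = -0.4Δ_oct = -3988 cm⁻¹.
Tetrahedral e³ t₂³ gives -0.6Δₜ = -0.6 × (4/9) × 9970 = -2659 cm⁻¹.
OSPE = -3988 − (-2659) = -1329 cm⁻¹.

-1329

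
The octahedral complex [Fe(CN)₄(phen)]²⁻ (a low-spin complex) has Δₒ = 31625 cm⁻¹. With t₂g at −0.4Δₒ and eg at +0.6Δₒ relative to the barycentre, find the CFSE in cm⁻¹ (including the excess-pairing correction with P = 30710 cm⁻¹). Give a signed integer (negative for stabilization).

-14480

Ligand charges: 4×(-1) from CN⁻ and 1×(+0) from phen sum to -4; with overall charge -2, Fe is +2.
Fe²⁺: group 8, so d-count = 8 − 2 = 6.
Electron filling gives t₂g⁶ eg⁰.
The orbital stabilization is -2.4Δₒ = -2.4 × 31625 = -75900 cm⁻¹.
Pairing penalty: 3 pairs vs 1 in the high-spin reference → 2 extra × P = 61420 cm⁻¹.
Combining: -75900 + 61420 = -14480 cm⁻¹.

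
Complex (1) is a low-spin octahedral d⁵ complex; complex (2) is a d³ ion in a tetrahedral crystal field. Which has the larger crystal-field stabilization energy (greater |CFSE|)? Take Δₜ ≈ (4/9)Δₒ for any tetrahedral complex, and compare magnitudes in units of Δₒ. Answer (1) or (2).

(1): t₂g⁵ eg⁰, CFSE = -2.0Δₒ.
(2): With tetrahedral geometry the complex is necessarily high-spin; e^2 t2^1, CFSE = -0.8Δₜ ≈ -0.36Δₒ.
So (1) has the larger |CFSE|.

(1)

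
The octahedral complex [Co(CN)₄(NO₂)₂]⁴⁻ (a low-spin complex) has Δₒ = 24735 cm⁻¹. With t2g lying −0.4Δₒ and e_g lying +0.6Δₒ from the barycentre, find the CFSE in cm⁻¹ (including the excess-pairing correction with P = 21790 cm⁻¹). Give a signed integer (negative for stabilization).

-22733

Ligand charges: 4×(-1) from CN⁻ and 2×(-1) from NO₂⁻ sum to -6; with overall charge -4, Co is +2.
Group 9 minus oxidation state +2 gives a d⁷ configuration for Co²⁺.
Configuration: t2g^6 e_g^1.
CFSE(orbital) = 6×(-0.4Δₒ) + 1×(0.6Δₒ) = -1.8Δₒ; with Δₒ = 24735 cm⁻¹ that is -44523 cm⁻¹.
Relative to high-spin t2g^5 e_g^2 (2 paired), the low-spin configuration has 1 additional pair, contributing +1 × 21790 = +21790 cm⁻¹.
Overall CFSE = -44523 + 21790 = -22733 cm⁻¹.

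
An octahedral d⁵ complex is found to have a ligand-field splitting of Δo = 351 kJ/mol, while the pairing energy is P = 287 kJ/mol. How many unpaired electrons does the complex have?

1

With Δo > P the complex is low-spin.
That gives t2g^5 e_g^0.
Unpaired electrons: 1.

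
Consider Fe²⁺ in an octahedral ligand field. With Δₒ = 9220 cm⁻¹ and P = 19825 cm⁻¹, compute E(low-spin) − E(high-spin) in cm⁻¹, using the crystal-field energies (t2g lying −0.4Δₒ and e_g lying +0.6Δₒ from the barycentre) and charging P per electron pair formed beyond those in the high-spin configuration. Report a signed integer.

21210

Fe is in group 8, so Fe²⁺ is d⁶ (8 − 2 = 6).
High-spin d⁶ fills as t2g^4 e_g^2 with CFSE 4(−0.4) + 2(+0.6) = -0.4Δₒ = -3688 cm⁻¹.
Low-spin: t2g^6 e_g^0, orbital CFSE = -2.4Δₒ = -22128 cm⁻¹; plus 2 excess pairs × P = +39650 cm⁻¹; total 17522 cm⁻¹.
E(LS) − E(HS) = 17522 − (-3688) = 21210 cm⁻¹.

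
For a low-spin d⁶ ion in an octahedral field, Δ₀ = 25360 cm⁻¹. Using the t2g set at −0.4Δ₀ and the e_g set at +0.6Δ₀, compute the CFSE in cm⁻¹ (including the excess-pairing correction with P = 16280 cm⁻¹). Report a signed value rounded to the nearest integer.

-28304

Electron filling gives t2g^6 e_g^0.
CFSE(orbital) = 6×(-0.4Δ₀) + 0×(0.6Δ₀) = -2.4Δ₀; with Δ₀ = 25360 cm⁻¹ that is -60864 cm⁻¹.
Relative to high-spin t2g^4 e_g^2 (1 paired), the low-spin configuration has 2 additional pairs, contributing +2 × 16280 = +32560 cm⁻¹.
Combining: -60864 + 32560 = -28304 cm⁻¹.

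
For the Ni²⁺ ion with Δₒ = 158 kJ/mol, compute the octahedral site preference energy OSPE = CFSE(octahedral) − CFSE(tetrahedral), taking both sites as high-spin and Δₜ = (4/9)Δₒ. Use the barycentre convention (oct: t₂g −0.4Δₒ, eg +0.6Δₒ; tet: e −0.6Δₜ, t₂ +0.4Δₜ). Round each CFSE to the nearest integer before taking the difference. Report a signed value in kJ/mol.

-134

Group 10 minus oxidation state +2 gives a d⁸ configuration for Ni²⁺.
Octahedral high-spin t2g^6 e_g^2: CFSE = -1.2 × 158 = -190 kJ/mol.
In a tetrahedral site the filling is e^4 t2^4: CFSE(tet) = -0.8Δₜ = -0.8 × (4/9)(158) = -56 kJ/mol.
OSPE = -190 − (-56) = -134 kJ/mol.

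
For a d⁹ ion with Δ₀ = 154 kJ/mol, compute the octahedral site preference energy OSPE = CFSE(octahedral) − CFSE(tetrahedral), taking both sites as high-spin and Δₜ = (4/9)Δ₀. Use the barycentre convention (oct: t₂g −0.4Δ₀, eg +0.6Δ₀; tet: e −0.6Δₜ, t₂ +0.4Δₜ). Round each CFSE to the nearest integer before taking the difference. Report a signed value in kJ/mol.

Octahedral high-spin t₂g⁶ eg³: CFSE = -0.6 × 154 = -92 kJ/mol.
Tetrahedral e⁴ t₂⁵ gives -0.4Δₜ = -0.4 × (4/9) × 154 = -27 kJ/mol.
OSPE = -92 − (-27) = -65 kJ/mol.

-65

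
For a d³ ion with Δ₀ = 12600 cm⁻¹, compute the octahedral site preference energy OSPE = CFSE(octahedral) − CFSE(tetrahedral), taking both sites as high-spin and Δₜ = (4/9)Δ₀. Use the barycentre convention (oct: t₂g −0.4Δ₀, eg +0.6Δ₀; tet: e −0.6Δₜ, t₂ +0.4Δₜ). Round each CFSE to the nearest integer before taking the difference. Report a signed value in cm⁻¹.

In an octahedral site d³ (HS) is t₂g³ eg⁰, giving CFSE(oct) = -1.2Δ₀ = -15120 cm⁻¹.
In a tetrahedral site the filling is e² t₂¹: CFSE(tet) = -0.8Δₜ = -0.8 × (4/9)(12600) = -4480 cm⁻¹.
OSPE = CFSE(oct) − CFSE(tet) = -15120 − (-4480) = -10640 cm⁻¹.

-10640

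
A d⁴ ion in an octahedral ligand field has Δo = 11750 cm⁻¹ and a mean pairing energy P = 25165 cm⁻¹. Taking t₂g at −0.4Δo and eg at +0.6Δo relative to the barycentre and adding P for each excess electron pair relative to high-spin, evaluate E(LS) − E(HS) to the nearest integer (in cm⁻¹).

High-spin d⁴ fills as t₂g³ eg¹ with CFSE 3(−0.4) + 1(+0.6) = -0.6Δo = -7050 cm⁻¹.
For low-spin the configuration is t₂g⁴ eg⁰: orbital energy -1.6 × 11750 = -18800 cm⁻¹, and 1 additional pair relative to high-spin adds 25165 cm⁻¹, giving 6365 cm⁻¹.
Thus E(LS) − E(HS) = 13415 cm⁻¹.

13415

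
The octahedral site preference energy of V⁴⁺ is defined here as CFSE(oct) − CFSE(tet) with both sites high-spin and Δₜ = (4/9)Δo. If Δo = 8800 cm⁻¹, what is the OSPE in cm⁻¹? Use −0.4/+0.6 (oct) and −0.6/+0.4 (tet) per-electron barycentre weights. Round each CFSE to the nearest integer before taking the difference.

V sits in group 5; removing 4 electrons leaves V⁴⁺ with 5 − 4 = 1 d electrons.
Octahedral high-spin t2g^1 e_g^0: CFSE = -0.4 × 8800 = -3520 cm⁻¹.
Tetrahedral e^1 t2^0 gives -0.6Δₜ = -0.6 × (4/9) × 8800 = -2347 cm⁻¹.
OSPE = CFSE(oct) − CFSE(tet) = -3520 − (-2347) = -1173 cm⁻¹.

-1173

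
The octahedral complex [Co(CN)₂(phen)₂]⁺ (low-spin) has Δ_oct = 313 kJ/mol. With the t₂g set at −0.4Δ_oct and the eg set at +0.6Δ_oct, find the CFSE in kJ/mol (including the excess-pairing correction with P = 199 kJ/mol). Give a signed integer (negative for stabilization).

-353

Ligand charges: 2×(-1) from CN⁻ and 2×(+0) from phen sum to -2; with overall charge +1, Co is +3.
Co sits in group 9; removing 3 electrons leaves Co³⁺ with 9 − 3 = 6 d electrons.
The d⁶ electrons fill as t₂g⁶ eg⁰.
Orbital CFSE = 6(-0.4) + 0(0.6) = -2.4Δ_oct = -2.4 × 313 = -751 kJ/mol.
High-spin d⁶ would be t₂g⁴ eg² with 1 pair; low-spin has 3, so 2 excess pairs cost +2P = +398 kJ/mol.
Overall CFSE = -751 + 398 = -353 kJ/mol.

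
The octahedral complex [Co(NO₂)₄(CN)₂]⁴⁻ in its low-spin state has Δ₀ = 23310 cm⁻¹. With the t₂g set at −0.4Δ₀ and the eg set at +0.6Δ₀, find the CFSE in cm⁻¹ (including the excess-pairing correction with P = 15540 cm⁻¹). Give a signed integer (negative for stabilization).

-26418

Ligand charges: 4×(-1) from NO₂⁻ and 2×(-1) from CN⁻ sum to -6; with overall charge -4, Co is +2.
Group 9 minus oxidation state +2 gives a d⁷ configuration for Co²⁺.
Electron filling gives t₂g⁶ eg¹.
The orbital stabilization is -1.8Δ₀ = -1.8 × 23310 = -41958 cm⁻¹.
Relative to high-spin t₂g⁵ eg² (2 paired), the low-spin configuration has 1 additional pair, contributing +1 × 15540 = +15540 cm⁻¹.
Combining: -41958 + 15540 = -26418 cm⁻¹.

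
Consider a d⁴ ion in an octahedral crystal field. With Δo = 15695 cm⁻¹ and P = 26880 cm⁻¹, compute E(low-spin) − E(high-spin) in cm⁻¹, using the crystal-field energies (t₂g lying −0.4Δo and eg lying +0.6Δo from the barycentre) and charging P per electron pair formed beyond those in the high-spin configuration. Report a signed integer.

11185

In the high-spin limit (t₂g³ eg¹) the orbital term is -0.6Δo = -9417 cm⁻¹, with no excess pairing.
Low-spin: t₂g⁴ eg⁰, orbital CFSE = -1.6Δo = -25112 cm⁻¹; plus 1 excess pair × P = +26880 cm⁻¹; total 1768 cm⁻¹.
E(LS) − E(HS) = 1768 − (-9417) = 11185 cm⁻¹.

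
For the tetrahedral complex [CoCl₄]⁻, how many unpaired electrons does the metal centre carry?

Each Cl⁻ contributes -1; 4 × (-1) = -4. With overall charge -1, Co is in the +3 oxidation state.
Co is in group 9, so Co³⁺ is d⁶ (9 − 3 = 6).
Tetrahedral fields are weak (Δₜ ≈ 4/9 Δₒ), so electrons fill high-spin.
Configuration: e³ t₂³, giving 4 unpaired electrons.

4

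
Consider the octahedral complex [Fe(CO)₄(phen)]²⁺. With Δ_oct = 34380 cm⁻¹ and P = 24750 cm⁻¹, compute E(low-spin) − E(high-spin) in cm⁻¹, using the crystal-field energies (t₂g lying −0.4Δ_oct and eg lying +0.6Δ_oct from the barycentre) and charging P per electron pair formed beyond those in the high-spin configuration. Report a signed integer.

-19260

Ligand charges: 4×(+0) from CO and 1×(+0) from phen sum to +0; with overall charge +2, Fe is +2.
Fe sits in group 8; removing 2 electrons leaves Fe²⁺ with 8 − 2 = 6 d electrons.
In the high-spin limit (t₂g⁴ eg²) the orbital term is -0.4Δ_oct = -13752 cm⁻¹, with no excess pairing.
Low-spin t₂g⁶ eg⁰ gives -2.4Δ_oct = -82512 cm⁻¹, but forming 2 extra pairs costs 2P = 49500 cm⁻¹, so E(LS) = -82512 + 49500 = -33012 cm⁻¹.
The difference is -33012 − (-13752) = -19260 cm⁻¹, so low-spin lies lower.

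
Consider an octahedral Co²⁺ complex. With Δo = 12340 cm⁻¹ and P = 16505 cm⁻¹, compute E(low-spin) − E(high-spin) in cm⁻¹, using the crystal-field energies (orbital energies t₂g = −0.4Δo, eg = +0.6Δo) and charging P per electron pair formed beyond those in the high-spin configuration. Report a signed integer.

Co²⁺: group 9, so d-count = 9 − 2 = 7.
High-spin d⁷ fills as t₂g⁵ eg² with CFSE 5(−0.4) + 2(+0.6) = -0.8Δo = -9872 cm⁻¹.
Low-spin: t₂g⁶ eg¹, orbital CFSE = -1.8Δo = -22212 cm⁻¹; plus 1 excess pair × P = +16505 cm⁻¹; total -5707 cm⁻¹.
Thus E(LS) − E(HS) = 4165 cm⁻¹.

4165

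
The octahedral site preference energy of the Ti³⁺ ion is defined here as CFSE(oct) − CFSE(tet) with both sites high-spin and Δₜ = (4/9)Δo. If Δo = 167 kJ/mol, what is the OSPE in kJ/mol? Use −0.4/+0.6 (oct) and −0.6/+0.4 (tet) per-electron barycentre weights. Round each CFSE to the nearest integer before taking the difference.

-22

Ti sits in group 4; removing 3 electrons leaves Ti³⁺ with 4 − 3 = 1 d electrons.
Octahedral high-spin t2g^1 e_g^0: CFSE = -0.4 × 167 = -67 kJ/mol.
Tetrahedral: e^1 t2^0, CFSE = 1(−0.6) + 0(+0.4) = -0.6Δₜ = -0.6 × (4/9) × 167 = -45 kJ/mol.
OSPE = CFSE(oct) − CFSE(tet) = -67 − (-45) = -22 kJ/mol.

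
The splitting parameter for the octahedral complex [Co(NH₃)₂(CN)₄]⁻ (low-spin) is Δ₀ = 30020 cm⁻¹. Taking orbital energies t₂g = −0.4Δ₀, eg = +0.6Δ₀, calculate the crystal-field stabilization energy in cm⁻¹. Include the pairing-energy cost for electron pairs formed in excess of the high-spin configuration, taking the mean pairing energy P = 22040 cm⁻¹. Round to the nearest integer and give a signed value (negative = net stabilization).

Ligand charges: 2×(+0) from NH₃ and 4×(-1) from CN⁻ sum to -4; with overall charge -1, Co is +3.
Co sits in group 9; removing 3 electrons leaves Co³⁺ with 9 − 3 = 6 d electrons.
The d⁶ electrons fill as t₂g⁶ eg⁰.
CFSE(orbital) = 6×(-0.4Δ₀) + 0×(0.6Δ₀) = -2.4Δ₀; with Δ₀ = 30020 cm⁻¹ that is -72048 cm⁻¹.
Relative to high-spin t₂g⁴ eg² (1 paired), the low-spin configuration has 2 additional pairs, contributing +2 × 22040 = +44080 cm⁻¹.
Net CFSE = -72048 + 44080 = -27968 cm⁻¹.

-27968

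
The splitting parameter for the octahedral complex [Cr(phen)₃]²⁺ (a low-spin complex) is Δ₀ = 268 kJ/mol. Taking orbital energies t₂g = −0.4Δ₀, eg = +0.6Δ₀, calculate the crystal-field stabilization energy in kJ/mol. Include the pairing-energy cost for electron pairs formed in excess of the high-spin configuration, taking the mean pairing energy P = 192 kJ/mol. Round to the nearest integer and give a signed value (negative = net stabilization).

-237

phen is neutral, so the +2 overall charge sits on Cr: oxidation state +2.
Cr is in group 6, so Cr²⁺ is d⁴ (6 − 2 = 4).
Configuration: t₂g⁴ eg⁰.
The orbital stabilization is -1.6Δ₀ = -1.6 × 268 = -429 kJ/mol.
Pairing penalty: 1 pair vs 0 in the high-spin reference → 1 extra × P = 192 kJ/mol.
Net CFSE = -429 + 192 = -237 kJ/mol.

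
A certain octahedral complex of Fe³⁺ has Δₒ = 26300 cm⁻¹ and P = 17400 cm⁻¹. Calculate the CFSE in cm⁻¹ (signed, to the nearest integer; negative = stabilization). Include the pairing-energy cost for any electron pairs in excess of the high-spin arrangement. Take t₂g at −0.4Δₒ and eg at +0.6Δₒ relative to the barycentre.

-17800

Fe³⁺: group 8, so d-count = 8 − 3 = 5.
Δₒ > P, so pairing is preferred: the ground state is low-spin.
Configuration: t₂g⁵ eg⁰.
Orbital CFSE = -2.0Δₒ = -2.0 × 26300 = -52600 cm⁻¹.
Excess pairs vs high-spin: 2 − 0 = 2; pairing cost = +34800 cm⁻¹.
Net CFSE = -52600 + 34800 = -17800 cm⁻¹.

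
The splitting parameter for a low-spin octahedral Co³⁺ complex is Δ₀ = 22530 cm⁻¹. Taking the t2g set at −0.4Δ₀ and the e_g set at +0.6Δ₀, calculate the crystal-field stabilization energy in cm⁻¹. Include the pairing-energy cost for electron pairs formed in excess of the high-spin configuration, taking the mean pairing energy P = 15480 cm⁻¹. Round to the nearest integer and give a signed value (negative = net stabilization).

Co is in group 9, so Co³⁺ is d⁶ (9 − 3 = 6).
The d⁶ electrons fill as t2g^6 e_g^0.
CFSE(orbital) = 6×(-0.4Δ₀) + 0×(0.6Δ₀) = -2.4Δ₀; with Δ₀ = 22530 cm⁻¹ that is -54072 cm⁻¹.
High-spin d⁶ would be t2g^4 e_g^2 with 1 pair; low-spin has 3, so 2 excess pairs cost +2P = +30960 cm⁻¹.
Net CFSE = -54072 + 30960 = -23112 cm⁻¹.

-23112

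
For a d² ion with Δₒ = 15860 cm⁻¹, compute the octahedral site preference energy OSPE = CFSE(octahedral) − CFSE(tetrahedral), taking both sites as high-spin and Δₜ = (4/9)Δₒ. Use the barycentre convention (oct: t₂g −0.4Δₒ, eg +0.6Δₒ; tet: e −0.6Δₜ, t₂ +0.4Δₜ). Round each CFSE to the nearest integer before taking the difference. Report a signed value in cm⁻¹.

Octahedral high-spin t₂g² eg⁰: CFSE = -0.8 × 15860 = -12688 cm⁻¹.
In a tetrahedral site the filling is e² t₂⁰: CFSE(tet) = -1.2Δₜ = -1.2 × (4/9)(15860) = -8459 cm⁻¹.
Subtracting, OSPE = -12688 − (-8459) = -4229 cm⁻¹.

-4229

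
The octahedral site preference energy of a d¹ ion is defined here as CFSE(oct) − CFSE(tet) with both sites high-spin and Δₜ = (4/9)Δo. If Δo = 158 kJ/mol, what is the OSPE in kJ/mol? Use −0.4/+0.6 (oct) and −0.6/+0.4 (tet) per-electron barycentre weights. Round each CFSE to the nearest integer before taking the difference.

-21

In an octahedral site d¹ (HS) is t₂g¹ eg⁰, giving CFSE(oct) = -0.4Δo = -63 kJ/mol.
Tetrahedral e¹ t₂⁰ gives -0.6Δₜ = -0.6 × (4/9) × 158 = -42 kJ/mol.
OSPE = CFSE(oct) − CFSE(tet) = -63 − (-42) = -21 kJ/mol.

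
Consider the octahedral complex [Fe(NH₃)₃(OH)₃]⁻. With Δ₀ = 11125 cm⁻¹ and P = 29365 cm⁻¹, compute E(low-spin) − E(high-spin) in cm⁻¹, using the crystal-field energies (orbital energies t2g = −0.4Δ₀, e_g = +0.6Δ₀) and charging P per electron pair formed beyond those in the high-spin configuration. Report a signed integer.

36480

Ligand charges: 3×(+0) from NH₃ and 3×(-1) from OH⁻ sum to -3; with overall charge -1, Fe is +2.
Group 8 minus oxidation state +2 gives a d⁶ configuration for Fe²⁺.
High-spin: t2g^4 e_g^2, CFSE = -0.4Δ₀ = -4450 cm⁻¹.
For low-spin the configuration is t2g^6 e_g^0: orbital energy -2.4 × 11125 = -26700 cm⁻¹, and 2 additional pairs relative to high-spin add 58730 cm⁻¹, giving 32030 cm⁻¹.
Thus E(LS) − E(HS) = 36480 cm⁻¹.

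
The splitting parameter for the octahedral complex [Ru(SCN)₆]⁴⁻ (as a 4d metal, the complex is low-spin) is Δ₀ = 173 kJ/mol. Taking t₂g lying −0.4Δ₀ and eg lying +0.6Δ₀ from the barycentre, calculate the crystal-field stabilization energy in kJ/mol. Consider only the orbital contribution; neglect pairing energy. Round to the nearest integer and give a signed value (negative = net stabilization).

-415

Each SCN⁻ contributes -1; 6 × (-1) = -6. With overall charge -4, Ru is in the +2 oxidation state.
Ru sits in group 8; removing 2 electrons leaves Ru²⁺ with 8 − 2 = 6 d electrons.
Electron filling gives t₂g⁶ eg⁰.
Orbital CFSE = 6(-0.4) + 0(0.6) = -2.4Δ₀ = -2.4 × 173 = -415 kJ/mol.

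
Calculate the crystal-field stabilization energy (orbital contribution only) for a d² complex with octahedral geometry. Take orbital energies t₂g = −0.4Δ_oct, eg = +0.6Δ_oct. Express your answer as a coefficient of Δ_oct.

Configuration: t₂g² eg⁰.
CFSE = 2(-0.4Δ_oct) + 0(0.6Δ_oct) = -0.8Δ_oct + 0.0Δ_oct = -0.8Δ_oct.

-0.8 Δ_oct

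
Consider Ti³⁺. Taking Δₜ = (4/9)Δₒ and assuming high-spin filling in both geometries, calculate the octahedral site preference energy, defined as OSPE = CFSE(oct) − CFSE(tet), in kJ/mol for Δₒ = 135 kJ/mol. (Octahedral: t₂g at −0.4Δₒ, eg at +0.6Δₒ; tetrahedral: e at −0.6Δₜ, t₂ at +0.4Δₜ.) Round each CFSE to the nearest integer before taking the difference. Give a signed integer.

Group 4 minus oxidation state +3 gives a d¹ configuration for Ti³⁺.
Octahedral high-spin t₂g¹ eg⁰: CFSE = -0.4 × 135 = -54 kJ/mol.
Tetrahedral: e¹ t₂⁰, CFSE = 1(−0.6) + 0(+0.4) = -0.6Δₜ = -0.6 × (4/9) × 135 = -36 kJ/mol.
OSPE = CFSE(oct) − CFSE(tet) = -54 − (-36) = -18 kJ/mol.

-18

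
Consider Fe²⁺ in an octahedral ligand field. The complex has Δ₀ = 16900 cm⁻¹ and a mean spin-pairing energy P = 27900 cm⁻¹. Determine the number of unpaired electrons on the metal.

4

Fe is in group 8, so Fe²⁺ is d⁶ (8 − 2 = 6).
With Δ₀ < P the complex is high-spin.
Filling d⁶ accordingly: t₂g⁴ eg².
Unpaired electrons: 4.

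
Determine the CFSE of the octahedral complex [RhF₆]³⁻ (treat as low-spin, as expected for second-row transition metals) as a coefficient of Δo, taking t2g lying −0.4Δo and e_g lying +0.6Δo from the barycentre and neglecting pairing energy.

Each F⁻ contributes -1; 6 × (-1) = -6. With overall charge -3, Rh is in the +3 oxidation state.
Rh³⁺: group 9, so d-count = 9 − 3 = 6.
Configuration: t2g^6 e_g^0.
CFSE = 6(-0.4Δo) + 0(0.6Δo) = -2.4Δo + 0.0Δo = -2.4Δo.

-2.4 Δo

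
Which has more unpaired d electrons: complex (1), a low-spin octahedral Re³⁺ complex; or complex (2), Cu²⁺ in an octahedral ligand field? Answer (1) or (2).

(1)

(1): Group 7 minus oxidation state +3 gives a d⁴ configuration for Re³⁺; t₂g⁴ eg⁰ → 2 unpaired.
(2): Cu sits in group 11; removing 2 electrons leaves Cu²⁺ with 11 − 2 = 9 d electrons; t₂g⁶ eg³ → 1 unpaired.
So (1) has more unpaired electrons.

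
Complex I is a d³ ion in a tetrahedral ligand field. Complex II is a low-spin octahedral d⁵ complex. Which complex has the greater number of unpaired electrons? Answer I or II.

I

I: Tetrahedral fields are weak (Δₜ ≈ 4/9 Δₒ), so electrons fill high-spin; e^2 t2^1 → 3 unpaired.
II: t₂g⁵ eg⁰ → 1 unpaired.
So I has more unpaired electrons.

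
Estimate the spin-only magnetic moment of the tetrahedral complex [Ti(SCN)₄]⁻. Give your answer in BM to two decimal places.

Each SCN⁻ contributes -1; 4 × (-1) = -4. With overall charge -1, Ti is in the +3 oxidation state.
Group 4 minus oxidation state +3 gives a d¹ configuration for Ti³⁺.
With tetrahedral geometry the complex is necessarily high-spin.
Configuration: e¹ t₂⁰ → 1 unpaired electron.
μ(spin-only) = √[1(1+2)] = √3 ≈ 1.73 BM.

1.73 BM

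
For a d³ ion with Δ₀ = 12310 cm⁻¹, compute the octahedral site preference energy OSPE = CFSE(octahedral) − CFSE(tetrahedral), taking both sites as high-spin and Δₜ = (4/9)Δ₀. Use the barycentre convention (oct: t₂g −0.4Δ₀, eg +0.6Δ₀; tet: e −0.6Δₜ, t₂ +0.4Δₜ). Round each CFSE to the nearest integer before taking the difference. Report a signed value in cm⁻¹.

-10395

Octahedral high-spin t₂g³ eg⁰: CFSE = -1.2 × 12310 = -14772 cm⁻¹.
In a tetrahedral site the filling is e² t₂¹: CFSE(tet) = -0.8Δₜ = -0.8 × (4/9)(12310) = -4377 cm⁻¹.
Subtracting, OSPE = -14772 − (-4377) = -10395 cm⁻¹.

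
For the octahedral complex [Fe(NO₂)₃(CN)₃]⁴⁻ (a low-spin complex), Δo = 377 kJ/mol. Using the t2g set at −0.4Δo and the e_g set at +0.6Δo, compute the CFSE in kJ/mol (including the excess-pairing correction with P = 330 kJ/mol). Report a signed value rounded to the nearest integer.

-245

Ligand charges: 3×(-1) from NO₂⁻ and 3×(-1) from CN⁻ sum to -6; with overall charge -4, Fe is +2.
Fe is in group 8, so Fe²⁺ is d⁶ (8 − 2 = 6).
Electron filling gives t2g^6 e_g^0.
CFSE(orbital) = 6×(-0.4Δo) + 0×(0.6Δo) = -2.4Δo; with Δo = 377 kJ/mol that is -905 kJ/mol.
High-spin d⁶ would be t2g^4 e_g^2 with 1 pair; low-spin has 3, so 2 excess pairs cost +2P = +660 kJ/mol.
Combining: -905 + 660 = -245 kJ/mol.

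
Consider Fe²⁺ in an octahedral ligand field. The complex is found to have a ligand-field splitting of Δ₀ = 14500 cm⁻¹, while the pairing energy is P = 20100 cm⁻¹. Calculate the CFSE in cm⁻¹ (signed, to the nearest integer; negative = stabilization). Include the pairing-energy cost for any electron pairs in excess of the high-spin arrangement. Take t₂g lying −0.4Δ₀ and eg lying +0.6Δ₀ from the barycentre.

Fe²⁺: group 8, so d-count = 8 − 2 = 6.
Here Δ₀ < P (14500 < 20100), so the high-spin state is favoured.
Filling d⁶ accordingly: t₂g⁴ eg².
Orbital CFSE = -0.4Δ₀ = -0.4 × 14500 = -5800 cm⁻¹.
High-spin has no excess pairs, so no pairing correction applies.

-5800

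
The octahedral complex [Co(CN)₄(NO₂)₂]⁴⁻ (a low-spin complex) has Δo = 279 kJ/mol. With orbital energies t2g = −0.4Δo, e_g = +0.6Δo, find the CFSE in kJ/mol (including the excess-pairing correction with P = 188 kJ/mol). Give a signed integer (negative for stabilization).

Ligand charges: 4×(-1) from CN⁻ and 2×(-1) from NO₂⁻ sum to -6; with overall charge -4, Co is +2.
Co sits in group 9; removing 2 electrons leaves Co²⁺ with 9 − 2 = 7 d electrons.
Electron filling gives t2g^6 e_g^1.
Orbital CFSE = 6(-0.4) + 1(0.6) = -1.8Δo = -1.8 × 279 = -502 kJ/mol.
High-spin d⁷ would be t2g^5 e_g^2 with 2 pairs; low-spin has 3, so 1 excess pair costs +1P = +188 kJ/mol.
Overall CFSE = -502 + 188 = -314 kJ/mol.

-314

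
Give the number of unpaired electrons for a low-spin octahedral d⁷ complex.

1

Configuration: t2g^6 e_g^1, giving 1 unpaired electron.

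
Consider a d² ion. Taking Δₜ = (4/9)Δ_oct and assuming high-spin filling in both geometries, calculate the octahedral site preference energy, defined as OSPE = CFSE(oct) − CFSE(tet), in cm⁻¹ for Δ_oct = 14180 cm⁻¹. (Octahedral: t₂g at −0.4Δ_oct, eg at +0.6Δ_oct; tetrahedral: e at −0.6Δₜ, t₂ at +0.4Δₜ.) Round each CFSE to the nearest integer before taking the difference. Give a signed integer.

-3781

Octahedral (high-spin): t₂g² eg⁰, CFSE = 2(−0.4) + 0(+0.6) = -0.8Δ_oct = -0.8 × 14180 = -11344 cm⁻¹.
Tetrahedral e² t₂⁰ gives -1.2Δₜ = -1.2 × (4/9) × 14180 = -7563 cm⁻¹.
OSPE = CFSE(oct) − CFSE(tet) = -11344 − (-7563) = -3781 cm⁻¹.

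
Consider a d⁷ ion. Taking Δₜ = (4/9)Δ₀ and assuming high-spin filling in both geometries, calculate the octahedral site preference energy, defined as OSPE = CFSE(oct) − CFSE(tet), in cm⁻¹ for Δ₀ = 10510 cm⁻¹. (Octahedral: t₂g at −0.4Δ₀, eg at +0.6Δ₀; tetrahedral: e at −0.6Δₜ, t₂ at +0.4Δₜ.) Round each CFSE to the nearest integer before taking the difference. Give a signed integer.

Octahedral (high-spin): t2g^5 e_g^2, CFSE = 5(−0.4) + 2(+0.6) = -0.8Δ₀ = -0.8 × 10510 = -8408 cm⁻¹.
In a tetrahedral site the filling is e^4 t2^3: CFSE(tet) = -1.2Δₜ = -1.2 × (4/9)(10510) = -5605 cm⁻¹.
Subtracting, OSPE = -8408 − (-5605) = -2803 cm⁻¹.

-2803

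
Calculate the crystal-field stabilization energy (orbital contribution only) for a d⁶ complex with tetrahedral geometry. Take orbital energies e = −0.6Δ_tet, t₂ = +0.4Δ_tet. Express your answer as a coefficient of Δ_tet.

-0.6 Δ_tet

With tetrahedral geometry the complex is necessarily high-spin.
Configuration: e³ t₂³.
CFSE = 3(-0.6Δ_tet) + 3(0.4Δ_tet) = -1.8Δ_tet + 1.2Δ_tet = -0.6Δ_tet.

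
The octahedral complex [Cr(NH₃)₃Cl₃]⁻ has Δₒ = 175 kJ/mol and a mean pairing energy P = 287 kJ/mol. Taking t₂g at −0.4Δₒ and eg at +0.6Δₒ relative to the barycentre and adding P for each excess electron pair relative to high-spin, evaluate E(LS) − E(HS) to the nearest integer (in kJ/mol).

112

Ligand charges: 3×(+0) from NH₃ and 3×(-1) from Cl⁻ sum to -3; with overall charge -1, Cr is +2.
Group 6 minus oxidation state +2 gives a d⁴ configuration for Cr²⁺.
High-spin: t₂g³ eg¹, CFSE = -0.6Δₒ = -105 kJ/mol.
Low-spin: t₂g⁴ eg⁰, orbital CFSE = -1.6Δₒ = -280 kJ/mol; plus 1 excess pair × P = +287 kJ/mol; total 7 kJ/mol.
The difference is 7 − (-105) = 112 kJ/mol, so high-spin lies lower.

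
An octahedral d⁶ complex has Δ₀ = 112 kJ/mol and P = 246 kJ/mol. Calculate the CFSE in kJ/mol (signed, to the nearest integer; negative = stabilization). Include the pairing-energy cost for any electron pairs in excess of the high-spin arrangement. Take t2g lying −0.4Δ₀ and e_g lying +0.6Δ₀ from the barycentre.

Δ₀ < P, so pairing is avoided: the ground state is high-spin.
That gives t2g^4 e_g^2.
Orbital CFSE = -0.4Δ₀ = -0.4 × 112 = -45 kJ/mol.
High-spin has no excess pairs, so no pairing correction applies.

-45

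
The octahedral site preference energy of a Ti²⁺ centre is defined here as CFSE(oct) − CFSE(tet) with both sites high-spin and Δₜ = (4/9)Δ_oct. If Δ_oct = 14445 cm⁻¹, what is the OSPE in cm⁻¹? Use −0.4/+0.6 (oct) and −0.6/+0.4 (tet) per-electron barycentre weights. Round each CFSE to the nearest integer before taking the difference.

-3852

Ti²⁺: group 4, so d-count = 4 − 2 = 2.
Octahedral (high-spin): t2g^2 e_g^0, CFSE = 2(−0.4) + 0(+0.6) = -0.8Δ_oct = -0.8 × 14445 = -11556 cm⁻¹.
In a tetrahedral site the filling is e^2 t2^0: CFSE(tet) = -1.2Δₜ = -1.2 × (4/9)(14445) = -7704 cm⁻¹.
Subtracting, OSPE = -11556 − (-7704) = -3852 cm⁻¹.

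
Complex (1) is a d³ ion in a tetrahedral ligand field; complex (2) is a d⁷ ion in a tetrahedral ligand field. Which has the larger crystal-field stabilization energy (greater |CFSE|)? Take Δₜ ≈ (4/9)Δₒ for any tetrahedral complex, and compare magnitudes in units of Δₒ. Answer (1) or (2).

(2)

(1): With tetrahedral geometry the complex is necessarily high-spin; e² t₂¹, CFSE = -0.8Δₜ ≈ -0.36Δₒ.
(2): Tetrahedral fields are weak (Δₜ ≈ 4/9 Δₒ), so electrons fill high-spin; e⁴ t₂³, CFSE = -1.2Δₜ ≈ -0.53Δₒ.
So (2) has the larger |CFSE|.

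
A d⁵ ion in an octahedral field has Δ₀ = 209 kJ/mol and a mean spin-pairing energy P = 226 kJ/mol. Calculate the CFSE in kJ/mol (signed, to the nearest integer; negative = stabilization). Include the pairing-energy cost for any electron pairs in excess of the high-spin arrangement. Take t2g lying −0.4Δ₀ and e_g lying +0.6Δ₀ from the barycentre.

0

Δ₀ < P, so pairing is avoided: the ground state is high-spin.
Configuration: t2g^3 e_g^2.
Orbital CFSE = 0.0Δ₀ = 0.0 × 209 = 0 kJ/mol.
High-spin has no excess pairs, so no pairing correction applies.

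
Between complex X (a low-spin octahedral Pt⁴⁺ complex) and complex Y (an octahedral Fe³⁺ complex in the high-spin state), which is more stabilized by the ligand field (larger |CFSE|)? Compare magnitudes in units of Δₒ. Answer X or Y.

X

X: Pt sits in group 10; removing 4 electrons leaves Pt⁴⁺ with 10 − 4 = 6 d electrons; t₂g⁶ eg⁰, CFSE = -2.4Δₒ.
Y: Group 8 minus oxidation state +3 gives a d⁵ configuration for Fe³⁺; t₂g³ eg², CFSE = 0.0Δₒ.
So X has the larger |CFSE|.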